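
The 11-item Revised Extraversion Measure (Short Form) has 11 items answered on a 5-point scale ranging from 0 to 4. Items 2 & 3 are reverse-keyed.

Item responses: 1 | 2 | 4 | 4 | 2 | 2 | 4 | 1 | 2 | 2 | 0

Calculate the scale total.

20

Reversing items 2 and 3 with 4 − raw:
Total = 1 + (4−2) + (4−4) + 4 + 2 + 2 + 4 + 1 + 2 + 2 + 0
      = 1 + 2 + 0 + 4 + 2 + 2 + 4 + 1 + 2 + 2 + 0 = 20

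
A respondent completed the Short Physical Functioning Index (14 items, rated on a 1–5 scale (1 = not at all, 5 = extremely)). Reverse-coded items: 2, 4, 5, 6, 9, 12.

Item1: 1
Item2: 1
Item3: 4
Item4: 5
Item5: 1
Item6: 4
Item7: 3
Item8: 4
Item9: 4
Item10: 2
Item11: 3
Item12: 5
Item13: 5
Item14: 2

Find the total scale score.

40

Reversing items 2, 4, 5, 6, 9, and 12 with 6 − raw:
Total = 1 + (6−1) + 4 + (6−5) + (6−1) + (6−4) + 3 + 4 + (6−4) + 2 + 3 + (6−5) + 5 + 2
      = 1 + 5 + 4 + 1 + 5 + 2 + 3 + 4 + 2 + 2 + 3 + 1 + 5 + 2 = 40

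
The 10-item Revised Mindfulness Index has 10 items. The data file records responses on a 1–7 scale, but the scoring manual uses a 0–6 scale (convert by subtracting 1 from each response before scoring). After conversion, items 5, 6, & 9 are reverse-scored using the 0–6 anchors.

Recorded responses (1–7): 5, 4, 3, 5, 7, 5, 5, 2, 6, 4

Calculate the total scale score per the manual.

24

Convert to 0–6: 4, 3, 2, 4, 6, 4, 4, 1, 5, 3
Reverse-coded (on a 0–6 scale, reversed = 6 − raw):
  item 5: 6 − 6 = 0
  item 6: 6 − 4 = 2
  item 9: 6 − 5 = 1
Scored: 4, 3, 2, 4, 0, 2, 4, 1, 1, 3
Total = 24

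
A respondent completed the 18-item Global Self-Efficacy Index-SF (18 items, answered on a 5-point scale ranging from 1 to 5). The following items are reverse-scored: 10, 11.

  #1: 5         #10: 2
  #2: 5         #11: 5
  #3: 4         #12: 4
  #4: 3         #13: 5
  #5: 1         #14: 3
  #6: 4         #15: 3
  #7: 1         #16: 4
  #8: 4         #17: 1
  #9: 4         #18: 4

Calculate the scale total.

60

Raw sum = 62. Reverse-scored items: 10, 11; their raw sum = 7.
Each reversal replaces raw with 6 − raw, changing the total by 6 − 2·raw per item.
Total = 62 + 2·6 − 2·7 = 62 + 12 − 14 = 60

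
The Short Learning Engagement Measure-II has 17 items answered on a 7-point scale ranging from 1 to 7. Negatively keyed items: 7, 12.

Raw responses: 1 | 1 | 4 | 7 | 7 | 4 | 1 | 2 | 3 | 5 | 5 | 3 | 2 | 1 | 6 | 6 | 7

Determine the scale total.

Negatively keyed items use 8 − raw:
  item 7: 8 − 1 = 7
  item 12: 8 − 3 = 5
Scored responses: 1, 1, 4, 7, 7, 4, 7, 2, 3, 5, 5, 5, 2, 1, 6, 6, 7
Total = 1 + 1 + 4 + 7 + 7 + 4 + 7 + 2 + 3 + 5 + 5 + 5 + 2 + 1 + 6 + 6 + 7 = 73

73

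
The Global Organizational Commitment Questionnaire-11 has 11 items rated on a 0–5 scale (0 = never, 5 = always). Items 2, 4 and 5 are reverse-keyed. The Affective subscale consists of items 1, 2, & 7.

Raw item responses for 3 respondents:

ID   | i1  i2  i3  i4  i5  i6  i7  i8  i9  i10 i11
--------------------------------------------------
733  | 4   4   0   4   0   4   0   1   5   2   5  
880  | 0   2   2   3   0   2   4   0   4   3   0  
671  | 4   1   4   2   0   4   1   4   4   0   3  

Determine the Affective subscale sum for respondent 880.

7

Respondent 880 raw: 0, 2, 2, 3, 0, 2, 4, 0, 4, 3, 0.
Affective items: 1, 2, 7.
Reverse-coded (on a 0–5 scale, reversed = 5 − raw):
  item 1: 0
  item 2: 5 − 2 = 3
  item 7: 4
Sum = 0 + 3 + 4 = 7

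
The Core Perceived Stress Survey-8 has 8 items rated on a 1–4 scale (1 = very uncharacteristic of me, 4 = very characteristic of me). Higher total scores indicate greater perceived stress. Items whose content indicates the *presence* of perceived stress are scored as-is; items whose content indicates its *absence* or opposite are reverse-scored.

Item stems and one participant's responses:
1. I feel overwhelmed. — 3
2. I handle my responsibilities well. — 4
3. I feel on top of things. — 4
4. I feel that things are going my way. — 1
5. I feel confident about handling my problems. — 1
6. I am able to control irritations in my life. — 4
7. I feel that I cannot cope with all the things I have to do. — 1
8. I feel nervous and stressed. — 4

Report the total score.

Items 2, 3, 4, 5, 6 describe the absence/opposite of perceived stress → reverse-score.
on a 1–4 scale, reversed = 5 − raw.
  item 1: 3
  item 2: 5 − 4 = 1
  item 3: 5 − 4 = 1
  item 4: 5 − 1 = 4
  item 5: 5 − 1 = 4
  item 6: 5 − 4 = 1
  item 7: 1
  item 8: 4
Total = 3 + 1 + 1 + 4 + 4 + 1 + 1 + 4 = 19

19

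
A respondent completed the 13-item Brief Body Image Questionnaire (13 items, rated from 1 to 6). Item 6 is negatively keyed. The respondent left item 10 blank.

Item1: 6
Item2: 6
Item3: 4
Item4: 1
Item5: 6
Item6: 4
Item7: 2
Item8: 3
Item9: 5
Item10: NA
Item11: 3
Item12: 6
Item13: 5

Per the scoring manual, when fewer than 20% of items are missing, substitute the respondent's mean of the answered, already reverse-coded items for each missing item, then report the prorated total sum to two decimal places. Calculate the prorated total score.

54.17

Reverse-coded (reversed = (1+6) − raw = 7 − raw):
  item 6: 7 − 4 = 3
Completed scored items (12 of 13): 6, 6, 4, 1, 6, 3, 2, 3, 5, 3, 6, 5; sum = 50.
Person mean = 50 / 12 ≈ 4.1667
Prorated total = (50 / 12) × 13 = 54.17 (to 2 dp)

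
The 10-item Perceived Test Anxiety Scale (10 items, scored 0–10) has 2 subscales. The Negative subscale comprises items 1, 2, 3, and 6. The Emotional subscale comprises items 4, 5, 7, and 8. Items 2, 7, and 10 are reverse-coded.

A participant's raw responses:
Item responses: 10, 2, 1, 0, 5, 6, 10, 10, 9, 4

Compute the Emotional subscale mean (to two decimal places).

Emotional items: 4, 5, 7, 8.
Of these, item 7 is reverse-coded; reversed = (0+10) − raw = 10 − raw.
  item 4: 0
  item 5: 5
  item 7: 10 − 10 = 0
  item 8: 10
Sum = 0 + 5 + 0 + 10 = 15
Mean = 15 / 4 = 3.75

3.75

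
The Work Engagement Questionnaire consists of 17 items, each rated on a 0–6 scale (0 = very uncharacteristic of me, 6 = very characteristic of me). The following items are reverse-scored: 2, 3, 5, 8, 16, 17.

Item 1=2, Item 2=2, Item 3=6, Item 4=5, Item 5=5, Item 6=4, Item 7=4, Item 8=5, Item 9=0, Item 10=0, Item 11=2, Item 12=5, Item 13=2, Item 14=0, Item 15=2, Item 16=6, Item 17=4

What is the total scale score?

Raw sum = 54. Reverse-scored items: 2, 3, 5, 8, 16, 17; their raw sum = 28.
Each reversal replaces raw with 6 − raw, changing the total by 6 − 2·raw per item.
Total = 54 + 6·6 − 2·28 = 54 + 36 − 56 = 34

34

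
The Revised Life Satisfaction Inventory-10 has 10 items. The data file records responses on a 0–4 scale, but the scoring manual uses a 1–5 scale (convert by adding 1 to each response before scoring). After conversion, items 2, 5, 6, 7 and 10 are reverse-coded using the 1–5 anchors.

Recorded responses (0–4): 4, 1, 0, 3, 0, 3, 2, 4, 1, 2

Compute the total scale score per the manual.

Convert to 1–5: 5, 2, 1, 4, 1, 4, 3, 5, 2, 3
Reverse-coded (reversed = (1+5) − raw = 6 − raw):
  item 2: 6 − 2 = 4
  item 5: 6 − 1 = 5
  item 6: 6 − 4 = 2
  item 7: 6 − 3 = 3
  item 10: 6 − 3 = 3
Scored: 5, 4, 1, 4, 5, 2, 3, 5, 2, 3
Total = 34

34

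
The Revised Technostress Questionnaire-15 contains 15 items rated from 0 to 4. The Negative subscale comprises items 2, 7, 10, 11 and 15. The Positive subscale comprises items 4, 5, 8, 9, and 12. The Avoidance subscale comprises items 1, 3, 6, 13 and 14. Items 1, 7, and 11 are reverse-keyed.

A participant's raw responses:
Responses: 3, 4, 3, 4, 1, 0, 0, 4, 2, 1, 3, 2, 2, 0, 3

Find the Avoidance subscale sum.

Avoidance items: 1, 3, 6, 13, 14.
Of these, item 1 is reverse-keyed; on a 0–4 scale, reversed = 4 − raw.
  item 1: 4 − 3 = 1
  item 3: 3
  item 6: 0
  item 13: 2
  item 14: 0
Sum = 1 + 3 + 0 + 2 + 0 = 6

6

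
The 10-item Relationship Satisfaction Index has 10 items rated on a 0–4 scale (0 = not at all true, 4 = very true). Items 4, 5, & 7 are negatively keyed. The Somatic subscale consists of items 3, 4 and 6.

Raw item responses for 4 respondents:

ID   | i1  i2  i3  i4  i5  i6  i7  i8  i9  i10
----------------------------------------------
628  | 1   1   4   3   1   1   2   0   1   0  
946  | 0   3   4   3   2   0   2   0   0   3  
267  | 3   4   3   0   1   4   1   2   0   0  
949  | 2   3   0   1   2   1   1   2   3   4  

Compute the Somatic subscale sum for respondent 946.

5

Respondent 946 raw: 0, 3, 4, 3, 2, 0, 2, 0, 0, 3.
Somatic items: 3, 4, 6.
Reverse-coded (on a 0–4 scale, reversed = 4 − raw):
  item 3: 4
  item 4: 4 − 3 = 1
  item 6: 0
Sum = 4 + 1 + 0 = 5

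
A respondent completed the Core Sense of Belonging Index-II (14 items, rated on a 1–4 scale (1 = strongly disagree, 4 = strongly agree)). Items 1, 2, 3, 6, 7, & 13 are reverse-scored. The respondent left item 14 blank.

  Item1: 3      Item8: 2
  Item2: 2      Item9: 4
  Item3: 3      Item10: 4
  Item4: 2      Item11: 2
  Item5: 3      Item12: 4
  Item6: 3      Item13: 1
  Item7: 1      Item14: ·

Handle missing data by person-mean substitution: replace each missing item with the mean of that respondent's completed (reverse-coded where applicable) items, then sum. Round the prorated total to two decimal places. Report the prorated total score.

Reverse-coded (on a 1–4 scale, reversed = 5 − raw):
  item 1: 5 − 3 = 2
  item 2: 5 − 2 = 3
  item 3: 5 − 3 = 2
  item 6: 5 − 3 = 2
  item 7: 5 − 1 = 4
  item 13: 5 − 1 = 4
Completed scored items (13 of 14): 2, 3, 2, 2, 3, 2, 4, 2, 4, 4, 2, 4, 4; sum = 38.
Person mean = 38 / 13 ≈ 2.9231
Prorated total = (38 / 13) × 14 = 40.92 (to 2 dp)

40.92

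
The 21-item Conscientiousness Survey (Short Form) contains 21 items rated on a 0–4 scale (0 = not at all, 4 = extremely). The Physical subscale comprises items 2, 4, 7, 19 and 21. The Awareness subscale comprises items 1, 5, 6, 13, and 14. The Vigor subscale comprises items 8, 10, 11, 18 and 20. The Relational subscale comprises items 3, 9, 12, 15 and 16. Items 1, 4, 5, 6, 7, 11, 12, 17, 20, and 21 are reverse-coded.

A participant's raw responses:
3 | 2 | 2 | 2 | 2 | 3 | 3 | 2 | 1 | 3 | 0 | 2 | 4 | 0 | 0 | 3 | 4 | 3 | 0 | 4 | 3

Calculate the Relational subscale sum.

8

Relational items: 3, 9, 12, 15, 16.
Of these, item 12 is reverse-coded; on a 0–4 scale, reversed = 4 − raw.
  item 3: 2
  item 9: 1
  item 12: 4 − 2 = 2
  item 15: 0
  item 16: 3
Sum = 2 + 1 + 2 + 0 + 3 = 8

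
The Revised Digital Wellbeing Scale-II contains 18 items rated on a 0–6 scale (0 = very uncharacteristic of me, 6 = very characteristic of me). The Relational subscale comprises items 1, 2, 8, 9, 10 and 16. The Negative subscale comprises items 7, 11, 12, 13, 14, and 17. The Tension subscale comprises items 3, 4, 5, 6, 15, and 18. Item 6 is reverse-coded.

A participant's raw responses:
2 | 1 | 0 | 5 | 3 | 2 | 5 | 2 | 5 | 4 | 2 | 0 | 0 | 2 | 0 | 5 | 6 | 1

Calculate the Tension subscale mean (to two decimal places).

Tension items: 3, 4, 5, 6, 15, 18.
Of these, item 6 is reverse-coded; on a 0–6 scale, reversed = 6 − raw.
  item 3: 0
  item 4: 5
  item 5: 3
  item 6: 6 − 2 = 4
  item 15: 0
  item 18: 1
Sum = 0 + 5 + 3 + 4 + 0 + 1 = 13
Mean = 13 / 6 = 2.17

2.17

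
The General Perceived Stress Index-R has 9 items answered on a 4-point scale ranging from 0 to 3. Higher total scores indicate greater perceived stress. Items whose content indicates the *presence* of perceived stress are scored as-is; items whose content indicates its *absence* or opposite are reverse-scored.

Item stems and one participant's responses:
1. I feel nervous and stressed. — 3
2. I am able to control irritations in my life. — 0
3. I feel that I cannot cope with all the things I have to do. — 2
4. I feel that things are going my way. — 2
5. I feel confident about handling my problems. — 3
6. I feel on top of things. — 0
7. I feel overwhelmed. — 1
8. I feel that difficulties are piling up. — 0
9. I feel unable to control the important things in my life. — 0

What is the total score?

Items 2, 4, 5, 6 describe the absence/opposite of perceived stress → reverse-score.
reverse-coded value = 3 − response.
  item 1: 3
  item 2: 3 − 0 = 3
  item 3: 2
  item 4: 3 − 2 = 1
  item 5: 3 − 3 = 0
  item 6: 3 − 0 = 3
  item 7: 1
  item 8: 0
  item 9: 0
Total = 3 + 3 + 2 + 1 + 0 + 3 + 1 + 0 + 0 = 13

13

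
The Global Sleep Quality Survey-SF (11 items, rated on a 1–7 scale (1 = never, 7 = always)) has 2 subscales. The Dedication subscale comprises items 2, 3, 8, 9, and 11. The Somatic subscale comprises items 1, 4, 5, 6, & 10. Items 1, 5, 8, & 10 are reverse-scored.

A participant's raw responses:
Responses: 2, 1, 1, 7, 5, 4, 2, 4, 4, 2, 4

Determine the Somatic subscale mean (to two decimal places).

5.20

Somatic items: 1, 4, 5, 6, 10.
Of these, items 1, 5 and 10 are reverse-scored; reverse-coded value = 8 − response.
  item 1: 8 − 2 = 6
  item 4: 7
  item 5: 8 − 5 = 3
  item 6: 4
  item 10: 8 − 2 = 6
Sum = 6 + 7 + 3 + 4 + 6 = 26
Mean = 26 / 5 = 5.20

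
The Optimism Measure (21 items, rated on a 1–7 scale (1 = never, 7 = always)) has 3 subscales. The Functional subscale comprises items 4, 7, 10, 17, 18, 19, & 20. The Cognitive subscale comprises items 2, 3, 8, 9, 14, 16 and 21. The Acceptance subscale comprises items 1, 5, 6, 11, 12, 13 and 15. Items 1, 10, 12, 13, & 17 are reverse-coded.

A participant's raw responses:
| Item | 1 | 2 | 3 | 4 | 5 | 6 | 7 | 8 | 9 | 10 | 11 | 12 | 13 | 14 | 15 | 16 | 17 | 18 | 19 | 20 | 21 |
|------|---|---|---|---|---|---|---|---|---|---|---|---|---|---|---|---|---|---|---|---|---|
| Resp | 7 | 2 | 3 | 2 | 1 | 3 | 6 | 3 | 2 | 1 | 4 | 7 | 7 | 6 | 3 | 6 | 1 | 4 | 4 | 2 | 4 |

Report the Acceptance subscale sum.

Acceptance items: 1, 5, 6, 11, 12, 13, 15.
Of these, items 1, 12 and 13 are reverse-coded; reversed = (1+7) − raw = 8 − raw.
  item 1: 8 − 7 = 1
  item 5: 1
  item 6: 3
  item 11: 4
  item 12: 8 − 7 = 1
  item 13: 8 − 7 = 1
  item 15: 3
Sum = 1 + 1 + 3 + 4 + 1 + 1 + 3 = 14

14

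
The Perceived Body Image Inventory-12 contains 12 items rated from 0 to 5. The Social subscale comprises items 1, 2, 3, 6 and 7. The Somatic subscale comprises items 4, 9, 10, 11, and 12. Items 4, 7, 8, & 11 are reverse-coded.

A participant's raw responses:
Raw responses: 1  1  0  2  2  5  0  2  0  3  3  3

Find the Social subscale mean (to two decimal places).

2.40

Social items: 1, 2, 3, 6, 7.
Of these, item 7 is reverse-coded; reverse-coded value = 5 − response.
  item 1: 1
  item 2: 1
  item 3: 0
  item 6: 5
  item 7: 5 − 0 = 5
Sum = 1 + 1 + 0 + 5 + 5 = 12
Mean = 12 / 5 = 2.40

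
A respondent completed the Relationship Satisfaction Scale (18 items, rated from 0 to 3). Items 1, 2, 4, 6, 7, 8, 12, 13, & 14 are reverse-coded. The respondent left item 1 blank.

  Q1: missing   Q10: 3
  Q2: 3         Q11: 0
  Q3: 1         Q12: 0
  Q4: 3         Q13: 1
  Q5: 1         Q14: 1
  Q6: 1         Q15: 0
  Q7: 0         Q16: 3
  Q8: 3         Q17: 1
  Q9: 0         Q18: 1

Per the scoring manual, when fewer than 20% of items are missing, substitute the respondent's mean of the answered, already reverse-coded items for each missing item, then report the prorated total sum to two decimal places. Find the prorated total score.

23.29

Reverse-coded (on a 0–3 scale, reversed = 3 − raw):
  item 2: 3 − 3 = 0
  item 4: 3 − 3 = 0
  item 6: 3 − 1 = 2
  item 7: 3 − 0 = 3
  item 8: 3 − 3 = 0
  item 12: 3 − 0 = 3
  item 13: 3 − 1 = 2
  item 14: 3 − 1 = 2
Completed scored items (17 of 18): 0, 1, 0, 1, 2, 3, 0, 0, 3, 0, 3, 2, 2, 0, 3, 1, 1; sum = 22.
Person mean = 22 / 17 ≈ 1.2941
Prorated total = (22 / 17) × 18 = 23.29 (to 2 dp)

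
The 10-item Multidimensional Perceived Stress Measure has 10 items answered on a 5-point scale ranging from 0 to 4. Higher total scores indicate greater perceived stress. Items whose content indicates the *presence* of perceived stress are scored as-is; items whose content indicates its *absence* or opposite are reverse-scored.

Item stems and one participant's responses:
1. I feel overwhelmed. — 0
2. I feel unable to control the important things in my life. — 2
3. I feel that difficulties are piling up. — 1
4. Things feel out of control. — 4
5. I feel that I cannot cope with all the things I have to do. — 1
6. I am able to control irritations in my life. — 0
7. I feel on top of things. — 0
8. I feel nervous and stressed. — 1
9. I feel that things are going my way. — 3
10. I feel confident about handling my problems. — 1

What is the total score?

Items 6, 7, 9, 10 describe the absence/opposite of perceived stress → reverse-score.
reverse-coded value = 4 − response.
  item 1: 0
  item 2: 2
  item 3: 1
  item 4: 4
  item 5: 1
  item 6: 4 − 0 = 4
  item 7: 4 − 0 = 4
  item 8: 1
  item 9: 4 − 3 = 1
  item 10: 4 − 1 = 3
Total = 0 + 2 + 1 + 4 + 1 + 4 + 4 + 1 + 1 + 3 = 21

21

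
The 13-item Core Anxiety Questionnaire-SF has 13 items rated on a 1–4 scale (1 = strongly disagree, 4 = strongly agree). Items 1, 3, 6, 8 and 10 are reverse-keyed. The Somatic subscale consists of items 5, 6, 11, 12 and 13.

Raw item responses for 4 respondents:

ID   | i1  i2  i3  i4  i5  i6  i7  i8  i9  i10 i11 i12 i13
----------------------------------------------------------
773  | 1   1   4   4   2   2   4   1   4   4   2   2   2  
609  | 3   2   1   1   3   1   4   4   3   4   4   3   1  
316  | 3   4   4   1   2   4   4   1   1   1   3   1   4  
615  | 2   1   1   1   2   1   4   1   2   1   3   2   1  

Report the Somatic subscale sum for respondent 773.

Respondent 773 raw: 1, 1, 4, 4, 2, 2, 4, 1, 4, 4, 2, 2, 2.
Somatic items: 5, 6, 11, 12, 13.
Reverse-coded (reverse-coded value = 5 − response):
  item 5: 2
  item 6: 5 − 2 = 3
  item 11: 2
  item 12: 2
  item 13: 2
Sum = 2 + 3 + 2 + 2 + 2 = 11

11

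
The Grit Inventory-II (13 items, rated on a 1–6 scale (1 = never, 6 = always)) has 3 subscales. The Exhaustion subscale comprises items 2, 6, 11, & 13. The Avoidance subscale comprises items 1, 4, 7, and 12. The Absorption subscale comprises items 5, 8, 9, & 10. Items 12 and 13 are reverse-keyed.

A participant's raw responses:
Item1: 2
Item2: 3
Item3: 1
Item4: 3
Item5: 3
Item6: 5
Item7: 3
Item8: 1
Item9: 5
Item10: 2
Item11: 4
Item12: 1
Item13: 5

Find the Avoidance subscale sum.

Avoidance items: 1, 4, 7, 12.
Of these, item 12 is reverse-keyed; reversed = (1+6) − raw = 7 − raw.
  item 1: 2
  item 4: 3
  item 7: 3
  item 12: 7 − 1 = 6
Sum = 2 + 3 + 3 + 6 = 14

14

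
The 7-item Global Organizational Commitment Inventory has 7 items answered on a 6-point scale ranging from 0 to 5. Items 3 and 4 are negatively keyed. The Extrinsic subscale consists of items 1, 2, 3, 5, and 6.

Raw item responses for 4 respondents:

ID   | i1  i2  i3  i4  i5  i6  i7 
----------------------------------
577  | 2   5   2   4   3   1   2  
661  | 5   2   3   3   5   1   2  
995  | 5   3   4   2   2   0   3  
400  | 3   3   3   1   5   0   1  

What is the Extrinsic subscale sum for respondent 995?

Respondent 995 raw: 5, 3, 4, 2, 2, 0, 3.
Extrinsic items: 1, 2, 3, 5, 6.
Reverse-coded (reverse-coded value = 5 − response):
  item 1: 5
  item 2: 3
  item 3: 5 − 4 = 1
  item 5: 2
  item 6: 0
Sum = 5 + 3 + 1 + 2 + 0 = 11

11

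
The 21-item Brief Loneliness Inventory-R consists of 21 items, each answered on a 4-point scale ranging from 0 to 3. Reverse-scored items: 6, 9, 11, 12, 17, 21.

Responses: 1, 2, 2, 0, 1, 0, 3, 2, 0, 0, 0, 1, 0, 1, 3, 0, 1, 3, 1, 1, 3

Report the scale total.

33

Raw sum = 25. Reverse-scored items: 6, 9, 11, 12, 17, 21; their raw sum = 5.
Each reversal replaces raw with 3 − raw, changing the total by 3 − 2·raw per item.
Total = 25 + 6·3 − 2·5 = 25 + 18 − 10 = 33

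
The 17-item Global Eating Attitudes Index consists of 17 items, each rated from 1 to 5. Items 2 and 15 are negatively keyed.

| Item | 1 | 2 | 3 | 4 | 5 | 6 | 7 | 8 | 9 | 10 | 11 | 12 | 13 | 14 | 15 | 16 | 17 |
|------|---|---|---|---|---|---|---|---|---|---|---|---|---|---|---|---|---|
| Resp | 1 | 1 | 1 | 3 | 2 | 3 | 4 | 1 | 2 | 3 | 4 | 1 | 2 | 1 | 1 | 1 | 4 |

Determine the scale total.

43

Apply reverse scoring (reverse-coded value = 6 − response):
  item 2: 6 − 1 = 5
  item 15: 6 − 1 = 5
Scored responses: 1, 5, 1, 3, 2, 3, 4, 1, 2, 3, 4, 1, 2, 1, 5, 1, 4
Total = 1 + 5 + 1 + 3 + 2 + 3 + 4 + 1 + 2 + 3 + 4 + 1 + 2 + 1 + 5 + 1 + 4 = 43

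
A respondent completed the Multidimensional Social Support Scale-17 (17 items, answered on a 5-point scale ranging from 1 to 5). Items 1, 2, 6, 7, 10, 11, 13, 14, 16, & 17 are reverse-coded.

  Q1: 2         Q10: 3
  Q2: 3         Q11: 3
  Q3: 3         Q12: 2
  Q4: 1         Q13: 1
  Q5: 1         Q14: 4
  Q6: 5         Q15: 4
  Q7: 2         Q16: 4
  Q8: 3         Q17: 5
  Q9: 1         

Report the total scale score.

Raw sum = 47. Reverse-coded items: 1, 2, 6, 7, 10, 11, 13, 14, 16, 17; their raw sum = 32.
Each reversal replaces raw with 6 − raw, changing the total by 6 − 2·raw per item.
Total = 47 + 10·6 − 2·32 = 47 + 60 − 64 = 43

43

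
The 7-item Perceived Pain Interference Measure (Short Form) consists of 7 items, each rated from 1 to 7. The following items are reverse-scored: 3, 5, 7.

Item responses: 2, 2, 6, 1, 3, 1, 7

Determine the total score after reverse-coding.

Reversing items 3, 5, & 7 with 8 − raw:
Total = 2 + 2 + (8−6) + 1 + (8−3) + 1 + (8−7)
      = 2 + 2 + 2 + 1 + 5 + 1 + 1 = 14

14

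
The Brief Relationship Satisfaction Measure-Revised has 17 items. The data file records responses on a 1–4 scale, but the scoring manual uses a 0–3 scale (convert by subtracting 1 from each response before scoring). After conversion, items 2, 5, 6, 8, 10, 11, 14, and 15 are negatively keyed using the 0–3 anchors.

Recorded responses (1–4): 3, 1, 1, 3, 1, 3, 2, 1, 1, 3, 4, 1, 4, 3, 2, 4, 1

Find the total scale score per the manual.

Convert to 0–3: 2, 0, 0, 2, 0, 2, 1, 0, 0, 2, 3, 0, 3, 2, 1, 3, 0
Reverse-coded (reversed = (0+3) − raw = 3 − raw):
  item 2: 3 − 0 = 3
  item 5: 3 − 0 = 3
  item 6: 3 − 2 = 1
  item 8: 3 − 0 = 3
  item 10: 3 − 2 = 1
  item 11: 3 − 3 = 0
  item 14: 3 − 2 = 1
  item 15: 3 − 1 = 2
Scored: 2, 3, 0, 2, 3, 1, 1, 3, 0, 1, 0, 0, 3, 1, 2, 3, 0
Total = 25

25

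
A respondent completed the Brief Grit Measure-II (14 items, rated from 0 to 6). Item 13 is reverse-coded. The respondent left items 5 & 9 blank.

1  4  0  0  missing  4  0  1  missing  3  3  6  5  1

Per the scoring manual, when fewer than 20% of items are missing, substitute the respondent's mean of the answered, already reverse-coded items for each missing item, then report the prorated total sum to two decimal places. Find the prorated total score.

Reverse-coded (reverse-coded value = 6 − response):
  item 13: 6 − 5 = 1
Completed scored items (12 of 14): 1, 4, 0, 0, 4, 0, 1, 3, 3, 6, 1, 1; sum = 24.
Person mean = 24 / 12 ≈ 2.0000
Prorated total = (24 / 12) × 14 = 28.00 (to 2 dp)

28.00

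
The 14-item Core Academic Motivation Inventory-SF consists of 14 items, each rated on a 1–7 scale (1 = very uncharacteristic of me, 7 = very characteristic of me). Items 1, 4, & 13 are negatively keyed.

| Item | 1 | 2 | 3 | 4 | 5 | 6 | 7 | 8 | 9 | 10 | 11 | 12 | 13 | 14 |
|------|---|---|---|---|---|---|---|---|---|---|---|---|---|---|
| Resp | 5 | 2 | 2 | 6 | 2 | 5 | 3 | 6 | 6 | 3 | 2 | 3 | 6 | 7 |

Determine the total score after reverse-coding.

48

Apply reverse scoring (on a 1–7 scale, reversed = 8 − raw):
  item 1: 8 − 5 = 3
  item 4: 8 − 6 = 2
  item 13: 8 − 6 = 2
Scored items: 3, 2, 2, 2, 2, 5, 3, 6, 6, 3, 2, 3, 2, 7
Total = 3 + 2 + 2 + 2 + 2 + 5 + 3 + 6 + 6 + 3 + 2 + 3 + 2 + 7 = 48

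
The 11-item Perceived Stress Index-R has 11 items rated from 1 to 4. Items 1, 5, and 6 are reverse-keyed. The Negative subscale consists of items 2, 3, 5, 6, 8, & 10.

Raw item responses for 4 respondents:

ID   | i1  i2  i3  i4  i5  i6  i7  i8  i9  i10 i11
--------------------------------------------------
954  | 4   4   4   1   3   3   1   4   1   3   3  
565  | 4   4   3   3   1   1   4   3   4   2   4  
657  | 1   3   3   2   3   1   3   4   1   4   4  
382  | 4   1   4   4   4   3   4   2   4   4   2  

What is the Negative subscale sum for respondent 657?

20

Respondent 657 raw: 1, 3, 3, 2, 3, 1, 3, 4, 1, 4, 4.
Negative items: 2, 3, 5, 6, 8, 10.
Reverse-coded (on a 1–4 scale, reversed = 5 − raw):
  item 2: 3
  item 3: 3
  item 5: 5 − 3 = 2
  item 6: 5 − 1 = 4
  item 8: 4
  item 10: 4
Sum = 3 + 3 + 2 + 4 + 4 + 4 = 20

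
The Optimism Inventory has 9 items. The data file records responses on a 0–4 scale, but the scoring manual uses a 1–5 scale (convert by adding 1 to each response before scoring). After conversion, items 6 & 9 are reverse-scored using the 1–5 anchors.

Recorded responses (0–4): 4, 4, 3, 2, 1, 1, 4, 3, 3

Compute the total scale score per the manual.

34

Convert to 1–5: 5, 5, 4, 3, 2, 2, 5, 4, 4
Reverse-coded (reverse-coded value = 6 − response):
  item 6: 6 − 2 = 4
  item 9: 6 − 4 = 2
Scored: 5, 5, 4, 3, 2, 4, 5, 4, 2
Total = 34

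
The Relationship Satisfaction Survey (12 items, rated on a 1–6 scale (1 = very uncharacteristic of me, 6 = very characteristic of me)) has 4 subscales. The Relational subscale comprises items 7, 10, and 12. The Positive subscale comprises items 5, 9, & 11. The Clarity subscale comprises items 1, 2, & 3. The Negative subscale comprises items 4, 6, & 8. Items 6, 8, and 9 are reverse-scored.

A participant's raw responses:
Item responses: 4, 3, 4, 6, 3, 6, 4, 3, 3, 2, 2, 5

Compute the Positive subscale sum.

Positive items: 5, 9, 11.
Of these, item 9 is reverse-scored; on a 1–6 scale, reversed = 7 − raw.
  item 5: 3
  item 9: 7 − 3 = 4
  item 11: 2
Sum = 3 + 4 + 2 = 9

9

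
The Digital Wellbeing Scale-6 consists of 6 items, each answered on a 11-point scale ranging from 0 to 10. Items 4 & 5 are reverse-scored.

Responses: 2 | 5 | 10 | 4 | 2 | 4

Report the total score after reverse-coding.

Raw sum = 27. Reverse-scored items: 4, 5; their raw sum = 6.
Each reversal replaces raw with 10 − raw, changing the total by 10 − 2·raw per item.
Total = 27 + 2·10 − 2·6 = 27 + 20 − 12 = 35

35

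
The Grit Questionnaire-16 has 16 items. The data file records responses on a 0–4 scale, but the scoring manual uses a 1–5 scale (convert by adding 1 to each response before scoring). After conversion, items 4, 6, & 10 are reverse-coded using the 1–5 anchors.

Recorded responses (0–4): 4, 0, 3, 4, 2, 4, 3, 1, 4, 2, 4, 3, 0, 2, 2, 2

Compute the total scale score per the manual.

Convert to 1–5: 5, 1, 4, 5, 3, 5, 4, 2, 5, 3, 5, 4, 1, 3, 3, 3
Reverse-coded (on a 1–5 scale, reversed = 6 − raw):
  item 4: 6 − 5 = 1
  item 6: 6 − 5 = 1
  item 10: 6 − 3 = 3
Scored: 5, 1, 4, 1, 3, 1, 4, 2, 5, 3, 5, 4, 1, 3, 3, 3
Total = 48

48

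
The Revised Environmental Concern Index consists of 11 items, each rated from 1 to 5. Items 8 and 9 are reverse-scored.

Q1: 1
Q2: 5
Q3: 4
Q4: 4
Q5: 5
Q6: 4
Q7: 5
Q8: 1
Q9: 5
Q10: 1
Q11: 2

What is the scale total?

Reverse-scored items use 6 − raw:
  item 8: 6 − 1 = 5
  item 9: 6 − 5 = 1
After reverse-coding: 1, 5, 4, 4, 5, 4, 5, 5, 1, 1, 2
Total = 1 + 5 + 4 + 4 + 5 + 4 + 5 + 5 + 1 + 1 + 2 = 37

37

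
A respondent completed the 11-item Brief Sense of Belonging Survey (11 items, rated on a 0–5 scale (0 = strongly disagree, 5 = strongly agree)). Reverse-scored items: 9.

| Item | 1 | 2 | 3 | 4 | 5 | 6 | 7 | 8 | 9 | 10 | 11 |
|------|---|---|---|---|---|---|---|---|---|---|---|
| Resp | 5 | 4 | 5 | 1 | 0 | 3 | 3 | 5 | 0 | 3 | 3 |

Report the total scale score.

Reversing item 9 with 5 − raw:
Total = 5 + 4 + 5 + 1 + 0 + 3 + 3 + 5 + (5−0) + 3 + 3
      = 5 + 4 + 5 + 1 + 0 + 3 + 3 + 5 + 5 + 3 + 3 = 37

37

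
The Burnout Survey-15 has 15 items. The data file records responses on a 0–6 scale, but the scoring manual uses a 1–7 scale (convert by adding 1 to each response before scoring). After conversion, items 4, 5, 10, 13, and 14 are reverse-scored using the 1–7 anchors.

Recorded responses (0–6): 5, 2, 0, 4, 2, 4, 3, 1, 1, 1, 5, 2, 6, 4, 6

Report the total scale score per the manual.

Convert to 1–7: 6, 3, 1, 5, 3, 5, 4, 2, 2, 2, 6, 3, 7, 5, 7
Reverse-coded (on a 1–7 scale, reversed = 8 − raw):
  item 4: 8 − 5 = 3
  item 5: 8 − 3 = 5
  item 10: 8 − 2 = 6
  item 13: 8 − 7 = 1
  item 14: 8 − 5 = 3
Scored: 6, 3, 1, 3, 5, 5, 4, 2, 2, 6, 6, 3, 1, 3, 7
Total = 57

57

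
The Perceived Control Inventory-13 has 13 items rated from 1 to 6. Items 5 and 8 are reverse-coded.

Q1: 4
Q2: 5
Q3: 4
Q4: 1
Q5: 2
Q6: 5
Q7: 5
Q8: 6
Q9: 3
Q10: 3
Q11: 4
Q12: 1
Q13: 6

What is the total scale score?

Raw sum = 49. Reverse-coded items: 5, 8; their raw sum = 8.
Each reversal replaces raw with 7 − raw, changing the total by 7 − 2·raw per item.
Total = 49 + 2·7 − 2·8 = 49 + 14 − 16 = 47

47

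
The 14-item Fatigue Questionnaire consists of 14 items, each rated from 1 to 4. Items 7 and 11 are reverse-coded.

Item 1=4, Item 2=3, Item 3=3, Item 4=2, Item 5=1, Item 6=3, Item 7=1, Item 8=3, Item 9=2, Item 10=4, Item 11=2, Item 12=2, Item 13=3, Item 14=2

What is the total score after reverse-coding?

Reverse-coded items (reversed = (1+4) − raw = 5 − raw):
  item 7: 5 − 1 = 4
  item 11: 5 − 2 = 3
After reverse-coding: 4, 3, 3, 2, 1, 3, 4, 3, 2, 4, 3, 2, 3, 2
Total = 4 + 3 + 3 + 2 + 1 + 3 + 4 + 3 + 2 + 4 + 3 + 2 + 3 + 2 = 39

39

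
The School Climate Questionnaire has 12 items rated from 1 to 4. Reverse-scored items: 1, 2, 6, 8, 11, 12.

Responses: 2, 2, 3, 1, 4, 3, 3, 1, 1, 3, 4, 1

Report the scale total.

Reverse-scored items use 5 − raw:
  item 1: 5 − 2 = 3
  item 2: 5 − 2 = 3
  item 6: 5 − 3 = 2
  item 8: 5 − 1 = 4
  item 11: 5 − 4 = 1
  item 12: 5 − 1 = 4
Scored items: 3, 3, 3, 1, 4, 2, 3, 4, 1, 3, 1, 4
Total = 3 + 3 + 3 + 1 + 4 + 2 + 3 + 4 + 1 + 3 + 1 + 4 = 32

32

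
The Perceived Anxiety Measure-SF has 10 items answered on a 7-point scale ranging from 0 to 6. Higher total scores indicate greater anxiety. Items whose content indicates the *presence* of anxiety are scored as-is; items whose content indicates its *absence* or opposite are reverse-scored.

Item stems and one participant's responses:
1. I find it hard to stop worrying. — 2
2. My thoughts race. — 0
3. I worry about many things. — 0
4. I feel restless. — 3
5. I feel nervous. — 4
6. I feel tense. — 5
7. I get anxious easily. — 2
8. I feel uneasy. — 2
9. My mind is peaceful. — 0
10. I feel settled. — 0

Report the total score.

30

Items 9, 10 describe the absence/opposite of anxiety → reverse-score.
reversed = (0+6) − raw = 6 − raw.
  item 1: 2
  item 2: 0
  item 3: 0
  item 4: 3
  item 5: 4
  item 6: 5
  item 7: 2
  item 8: 2
  item 9: 6 − 0 = 6
  item 10: 6 − 0 = 6
Total = 2 + 0 + 0 + 3 + 4 + 5 + 2 + 2 + 6 + 6 = 30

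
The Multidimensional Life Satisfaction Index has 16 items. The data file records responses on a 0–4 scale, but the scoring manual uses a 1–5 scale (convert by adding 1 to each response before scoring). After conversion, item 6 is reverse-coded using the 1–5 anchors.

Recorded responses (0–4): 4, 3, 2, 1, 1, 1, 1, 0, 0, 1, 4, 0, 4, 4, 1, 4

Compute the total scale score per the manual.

Convert to 1–5: 5, 4, 3, 2, 2, 2, 2, 1, 1, 2, 5, 1, 5, 5, 2, 5
Reverse-coded (reverse-coded value = 6 − response):
  item 6: 6 − 2 = 4
Scored: 5, 4, 3, 2, 2, 4, 2, 1, 1, 2, 5, 1, 5, 5, 2, 5
Total = 49

49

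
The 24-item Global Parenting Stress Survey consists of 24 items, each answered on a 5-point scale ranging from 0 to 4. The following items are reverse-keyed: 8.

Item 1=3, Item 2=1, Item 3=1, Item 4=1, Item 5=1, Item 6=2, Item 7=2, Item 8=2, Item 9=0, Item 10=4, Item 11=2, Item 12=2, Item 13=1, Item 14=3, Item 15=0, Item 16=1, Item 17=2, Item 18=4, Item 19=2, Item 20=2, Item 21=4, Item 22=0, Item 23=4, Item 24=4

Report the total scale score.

Reversing item 8 with 4 − raw:
Total = 3 + 1 + 1 + 1 + 1 + 2 + 2 + (4−2) + 0 + 4 + 2 + 2 + 1 + 3 + 0 + 1 + 2 + 4 + 2 + 2 + 4 + 0 + 4 + 4
      = 3 + 1 + 1 + 1 + 1 + 2 + 2 + 2 + 0 + 4 + 2 + 2 + 1 + 3 + 0 + 1 + 2 + 4 + 2 + 2 + 4 + 0 + 4 + 4 = 48

48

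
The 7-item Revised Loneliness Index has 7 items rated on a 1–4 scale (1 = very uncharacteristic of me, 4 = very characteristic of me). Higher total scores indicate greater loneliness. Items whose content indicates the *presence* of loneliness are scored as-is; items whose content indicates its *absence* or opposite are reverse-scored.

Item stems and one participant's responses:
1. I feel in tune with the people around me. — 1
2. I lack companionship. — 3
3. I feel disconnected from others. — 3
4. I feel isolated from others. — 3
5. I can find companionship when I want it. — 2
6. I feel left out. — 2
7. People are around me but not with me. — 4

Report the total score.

Items 1, 5 describe the absence/opposite of loneliness → reverse-score.
reverse-coded value = 5 − response.
  item 1: 5 − 1 = 4
  item 2: 3
  item 3: 3
  item 4: 3
  item 5: 5 − 2 = 3
  item 6: 2
  item 7: 4
Total = 4 + 3 + 3 + 3 + 3 + 2 + 4 = 22

22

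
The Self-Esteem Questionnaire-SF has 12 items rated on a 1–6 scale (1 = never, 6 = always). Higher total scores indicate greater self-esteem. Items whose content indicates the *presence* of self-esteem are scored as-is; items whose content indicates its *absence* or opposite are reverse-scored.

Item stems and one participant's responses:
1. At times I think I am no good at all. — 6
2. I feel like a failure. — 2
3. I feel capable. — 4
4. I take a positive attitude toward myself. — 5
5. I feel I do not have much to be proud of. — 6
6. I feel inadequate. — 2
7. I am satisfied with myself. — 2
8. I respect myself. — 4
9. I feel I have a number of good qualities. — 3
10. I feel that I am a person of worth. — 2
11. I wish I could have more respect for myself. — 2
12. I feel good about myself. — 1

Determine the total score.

38

Items 1, 2, 5, 6, 11 describe the absence/opposite of self-esteem → reverse-score.
on a 1–6 scale, reversed = 7 − raw.
  item 1: 7 − 6 = 1
  item 2: 7 − 2 = 5
  item 3: 4
  item 4: 5
  item 5: 7 − 6 = 1
  item 6: 7 − 2 = 5
  item 7: 2
  item 8: 4
  item 9: 3
  item 10: 2
  item 11: 7 − 2 = 5
  item 12: 1
Total = 1 + 5 + 4 + 5 + 1 + 5 + 2 + 4 + 3 + 2 + 5 + 1 = 38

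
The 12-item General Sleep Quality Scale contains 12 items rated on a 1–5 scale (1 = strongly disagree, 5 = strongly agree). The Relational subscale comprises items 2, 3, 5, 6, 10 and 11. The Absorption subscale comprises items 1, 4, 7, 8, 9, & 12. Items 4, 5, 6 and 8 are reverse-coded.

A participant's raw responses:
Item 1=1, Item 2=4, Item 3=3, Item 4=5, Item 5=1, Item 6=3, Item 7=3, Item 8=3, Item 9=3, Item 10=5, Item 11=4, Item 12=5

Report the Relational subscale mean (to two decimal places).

4.00

Relational items: 2, 3, 5, 6, 10, 11.
Of these, items 5 and 6 are reverse-coded; reverse-coded value = 6 − response.
  item 2: 4
  item 3: 3
  item 5: 6 − 1 = 5
  item 6: 6 − 3 = 3
  item 10: 5
  item 11: 4
Sum = 4 + 3 + 5 + 3 + 5 + 4 = 24
Mean = 24 / 6 = 4.00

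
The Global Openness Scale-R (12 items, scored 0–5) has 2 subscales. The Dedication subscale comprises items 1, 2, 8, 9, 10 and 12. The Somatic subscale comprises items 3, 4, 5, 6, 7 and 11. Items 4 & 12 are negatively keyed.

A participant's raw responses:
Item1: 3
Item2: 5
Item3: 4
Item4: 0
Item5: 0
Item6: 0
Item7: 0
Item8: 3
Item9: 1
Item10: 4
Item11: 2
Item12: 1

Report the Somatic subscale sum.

Somatic items: 3, 4, 5, 6, 7, 11.
Of these, item 4 is negatively keyed; reversed = (0+5) − raw = 5 − raw.
  item 3: 4
  item 4: 5 − 0 = 5
  item 5: 0
  item 6: 0
  item 7: 0
  item 11: 2
Sum = 4 + 5 + 0 + 0 + 0 + 2 = 11

11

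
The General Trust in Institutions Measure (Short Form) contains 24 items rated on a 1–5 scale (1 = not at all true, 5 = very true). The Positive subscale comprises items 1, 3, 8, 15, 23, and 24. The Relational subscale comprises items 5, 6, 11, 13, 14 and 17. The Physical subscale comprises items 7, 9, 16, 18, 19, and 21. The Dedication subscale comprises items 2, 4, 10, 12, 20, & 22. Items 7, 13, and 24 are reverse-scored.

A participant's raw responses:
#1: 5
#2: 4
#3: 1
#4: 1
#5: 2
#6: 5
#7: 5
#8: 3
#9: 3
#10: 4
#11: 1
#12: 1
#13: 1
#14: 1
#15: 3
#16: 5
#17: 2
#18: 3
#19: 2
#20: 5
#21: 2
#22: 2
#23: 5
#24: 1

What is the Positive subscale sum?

22

Positive items: 1, 3, 8, 15, 23, 24.
Of these, item 24 is reverse-scored; reverse-coded value = 6 − response.
  item 1: 5
  item 3: 1
  item 8: 3
  item 15: 3
  item 23: 5
  item 24: 6 − 1 = 5
Sum = 5 + 1 + 3 + 3 + 5 + 5 = 22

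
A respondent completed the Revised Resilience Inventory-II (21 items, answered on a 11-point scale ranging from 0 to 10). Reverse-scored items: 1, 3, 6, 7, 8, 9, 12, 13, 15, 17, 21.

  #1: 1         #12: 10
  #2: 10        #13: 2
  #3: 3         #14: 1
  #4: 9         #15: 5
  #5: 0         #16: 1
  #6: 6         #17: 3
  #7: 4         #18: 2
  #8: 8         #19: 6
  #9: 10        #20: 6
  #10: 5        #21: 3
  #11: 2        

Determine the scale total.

Reversing items 1, 3, 6, 7, 8, 9, 12, 13, 15, 17, & 21 with 10 − raw:
Total = (10−1) + 10 + (10−3) + 9 + 0 + (10−6) + (10−4) + (10−8) + (10−10) + 5 + 2 + (10−10) + (10−2) + 1 + (10−5) + 1 + (10−3) + 2 + 6 + 6 + (10−3)
      = 9 + 10 + 7 + 9 + 0 + 4 + 6 + 2 + 0 + 5 + 2 + 0 + 8 + 1 + 5 + 1 + 7 + 2 + 6 + 6 + 7 = 97

97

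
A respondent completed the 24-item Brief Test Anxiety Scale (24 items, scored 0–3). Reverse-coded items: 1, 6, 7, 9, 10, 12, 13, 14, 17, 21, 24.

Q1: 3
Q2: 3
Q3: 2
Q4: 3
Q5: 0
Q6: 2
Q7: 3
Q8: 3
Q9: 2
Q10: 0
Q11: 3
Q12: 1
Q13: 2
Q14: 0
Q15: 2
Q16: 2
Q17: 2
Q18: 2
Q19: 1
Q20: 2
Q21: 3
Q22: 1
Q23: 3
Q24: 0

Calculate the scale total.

Reverse-coded items (reversed = (0+3) − raw = 3 − raw):
  item 1: 3 − 3 = 0
  item 6: 3 − 2 = 1
  item 7: 3 − 3 = 0
  item 9: 3 − 2 = 1
  item 10: 3 − 0 = 3
  item 12: 3 − 1 = 2
  item 13: 3 − 2 = 1
  item 14: 3 − 0 = 3
  item 17: 3 − 2 = 1
  item 21: 3 − 3 = 0
  item 24: 3 − 0 = 3
Scored items: 0, 3, 2, 3, 0, 1, 0, 3, 1, 3, 3, 2, 1, 3, 2, 2, 1, 2, 1, 2, 0, 1, 3, 3
Total = 0 + 3 + 2 + 3 + 0 + 1 + 0 + 3 + 1 + 3 + 3 + 2 + 1 + 3 + 2 + 2 + 1 + 2 + 1 + 2 + 0 + 1 + 3 + 3 = 42

42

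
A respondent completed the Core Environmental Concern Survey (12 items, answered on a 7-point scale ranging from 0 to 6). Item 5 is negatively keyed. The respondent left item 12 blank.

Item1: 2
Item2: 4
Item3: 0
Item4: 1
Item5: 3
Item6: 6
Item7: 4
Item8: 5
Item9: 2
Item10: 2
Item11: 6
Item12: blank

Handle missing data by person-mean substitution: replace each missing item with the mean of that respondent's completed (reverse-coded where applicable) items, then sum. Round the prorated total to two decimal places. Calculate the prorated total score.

Reverse-coded (reversed = (0+6) − raw = 6 − raw):
  item 5: 6 − 3 = 3
Completed scored items (11 of 12): 2, 4, 0, 1, 3, 6, 4, 5, 2, 2, 6; sum = 35.
Person mean = 35 / 11 ≈ 3.1818
Prorated total = (35 / 11) × 12 = 38.18 (to 2 dp)

38.18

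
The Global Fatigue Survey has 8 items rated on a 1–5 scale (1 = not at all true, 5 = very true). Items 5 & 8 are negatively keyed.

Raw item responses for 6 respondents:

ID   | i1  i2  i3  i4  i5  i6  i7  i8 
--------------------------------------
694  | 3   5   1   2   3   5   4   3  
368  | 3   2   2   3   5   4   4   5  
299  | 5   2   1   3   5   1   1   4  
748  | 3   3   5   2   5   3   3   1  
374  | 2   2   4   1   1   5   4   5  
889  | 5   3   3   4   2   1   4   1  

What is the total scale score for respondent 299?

16

Respondent 299 raw: 5, 2, 1, 3, 5, 1, 1, 4.
Reverse-coded (reverse-coded value = 6 − response):
  item 1: 5
  item 2: 2
  item 3: 1
  item 4: 3
  item 5: 6 − 5 = 1
  item 6: 1
  item 7: 1
  item 8: 6 − 4 = 2
Sum = 5 + 2 + 1 + 3 + 1 + 1 + 1 + 2 = 16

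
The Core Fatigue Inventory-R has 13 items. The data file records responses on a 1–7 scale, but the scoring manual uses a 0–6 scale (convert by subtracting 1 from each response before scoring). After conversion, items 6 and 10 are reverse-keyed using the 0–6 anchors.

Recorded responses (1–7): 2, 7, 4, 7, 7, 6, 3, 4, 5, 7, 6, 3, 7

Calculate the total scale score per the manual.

Convert to 0–6: 1, 6, 3, 6, 6, 5, 2, 3, 4, 6, 5, 2, 6
Reverse-coded (reverse-coded value = 6 − response):
  item 6: 6 − 5 = 1
  item 10: 6 − 6 = 0
Scored: 1, 6, 3, 6, 6, 1, 2, 3, 4, 0, 5, 2, 6
Total = 45

45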